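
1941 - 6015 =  - 4074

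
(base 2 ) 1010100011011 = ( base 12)3163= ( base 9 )7363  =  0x151b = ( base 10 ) 5403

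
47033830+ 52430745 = 99464575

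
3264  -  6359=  - 3095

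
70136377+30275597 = 100411974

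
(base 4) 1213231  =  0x19ED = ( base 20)GBH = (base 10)6637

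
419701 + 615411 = 1035112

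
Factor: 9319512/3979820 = 2^1*3^1*5^( - 1 )* 13^(-1 )*15307^( - 1 )*388313^1  =  2329878/994955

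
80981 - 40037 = 40944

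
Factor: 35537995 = 5^1 *43^1 * 165293^1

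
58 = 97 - 39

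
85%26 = 7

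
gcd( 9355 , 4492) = 1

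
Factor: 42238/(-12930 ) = - 3^ ( - 1 )*5^(  -  1 ) * 7^2= - 49/15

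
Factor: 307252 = 2^2 * 11^1*6983^1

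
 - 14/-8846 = 7/4423 = 0.00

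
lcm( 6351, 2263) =196881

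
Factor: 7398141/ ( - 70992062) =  - 2^ ( - 1)*3^1*61^1*73^(  -  1)*40427^1*486247^ ( - 1) 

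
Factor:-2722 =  - 2^1*1361^1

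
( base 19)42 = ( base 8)116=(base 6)210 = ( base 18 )46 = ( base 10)78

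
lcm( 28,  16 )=112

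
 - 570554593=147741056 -718295649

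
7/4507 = 7/4507 = 0.00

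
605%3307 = 605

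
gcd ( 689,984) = 1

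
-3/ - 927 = 1/309 = 0.00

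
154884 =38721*4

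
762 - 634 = 128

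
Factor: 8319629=23^1*361723^1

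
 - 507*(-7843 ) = 3976401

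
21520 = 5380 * 4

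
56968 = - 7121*( - 8 ) 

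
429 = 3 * 143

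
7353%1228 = 1213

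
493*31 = 15283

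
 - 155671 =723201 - 878872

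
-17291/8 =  - 17291/8 = - 2161.38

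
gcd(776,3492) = 388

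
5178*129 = 667962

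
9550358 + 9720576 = 19270934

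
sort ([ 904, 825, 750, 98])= [98, 750, 825 , 904] 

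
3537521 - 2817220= 720301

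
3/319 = 3/319 = 0.01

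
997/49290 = 997/49290 = 0.02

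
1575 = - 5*( - 315)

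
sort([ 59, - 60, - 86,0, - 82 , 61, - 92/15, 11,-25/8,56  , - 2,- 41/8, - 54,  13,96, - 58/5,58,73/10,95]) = [ - 86,-82, - 60,-54, - 58/5, - 92/15, - 41/8, - 25/8, - 2 , 0,73/10, 11,13,56,58,59, 61,95 , 96] 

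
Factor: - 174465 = -3^2 * 5^1*3877^1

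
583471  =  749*779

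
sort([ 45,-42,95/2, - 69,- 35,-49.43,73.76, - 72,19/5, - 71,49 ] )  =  [ - 72, - 71, - 69, - 49.43,-42, - 35,19/5, 45, 95/2,49,73.76] 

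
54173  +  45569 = 99742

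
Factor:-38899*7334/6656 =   -  142642633/3328  =  - 2^( - 8 )*7^1 * 13^( - 1)*19^1*193^1*5557^1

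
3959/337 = 11 + 252/337 = 11.75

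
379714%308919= 70795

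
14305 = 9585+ 4720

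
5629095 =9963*565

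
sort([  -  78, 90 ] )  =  [ - 78,90] 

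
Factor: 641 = 641^1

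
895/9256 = 895/9256 = 0.10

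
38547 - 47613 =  - 9066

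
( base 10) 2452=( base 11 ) 192A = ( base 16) 994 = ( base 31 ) 2H3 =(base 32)2ck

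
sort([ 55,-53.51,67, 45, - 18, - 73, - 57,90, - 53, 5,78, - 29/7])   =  [ - 73, -57, - 53.51, - 53, - 18,-29/7 , 5, 45,  55, 67,  78,  90] 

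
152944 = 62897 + 90047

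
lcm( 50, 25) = 50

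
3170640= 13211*240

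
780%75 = 30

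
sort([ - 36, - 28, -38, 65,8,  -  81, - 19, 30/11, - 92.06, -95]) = [- 95, - 92.06, - 81,  -  38, - 36, - 28, - 19,30/11 , 8,65]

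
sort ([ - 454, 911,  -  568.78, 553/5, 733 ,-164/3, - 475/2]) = [ -568.78,-454,- 475/2,- 164/3, 553/5, 733, 911 ]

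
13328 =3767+9561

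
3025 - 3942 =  - 917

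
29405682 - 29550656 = - 144974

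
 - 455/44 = - 11+29/44 = -10.34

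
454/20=227/10 = 22.70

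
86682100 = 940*92215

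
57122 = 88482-31360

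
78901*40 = 3156040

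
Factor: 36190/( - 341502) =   -  55/519=-3^( - 1)*5^1*11^1*173^ ( - 1 ) 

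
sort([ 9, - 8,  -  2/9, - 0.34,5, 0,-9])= [ -9, - 8,- 0.34, -2/9,0,5, 9]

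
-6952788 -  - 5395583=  - 1557205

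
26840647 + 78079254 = 104919901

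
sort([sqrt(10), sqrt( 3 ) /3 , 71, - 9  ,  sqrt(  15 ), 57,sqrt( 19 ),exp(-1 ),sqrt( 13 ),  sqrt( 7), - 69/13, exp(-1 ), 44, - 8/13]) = [  -  9, - 69/13, - 8/13, exp(-1 ), exp(-1 ),sqrt( 3 ) /3,sqrt( 7), sqrt( 10 ),sqrt(13 ), sqrt (15), sqrt(19 ),  44, 57,71]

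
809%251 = 56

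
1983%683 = 617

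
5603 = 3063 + 2540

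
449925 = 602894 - 152969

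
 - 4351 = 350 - 4701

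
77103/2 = 77103/2 = 38551.50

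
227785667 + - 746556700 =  - 518771033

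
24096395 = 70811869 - 46715474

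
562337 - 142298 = 420039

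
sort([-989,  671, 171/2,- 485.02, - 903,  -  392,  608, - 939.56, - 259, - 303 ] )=[- 989, - 939.56, - 903,  -  485.02, - 392, - 303, - 259, 171/2, 608, 671] 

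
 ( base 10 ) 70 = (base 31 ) 28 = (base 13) 55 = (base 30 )2A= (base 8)106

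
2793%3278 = 2793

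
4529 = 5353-824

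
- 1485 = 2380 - 3865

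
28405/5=5681 = 5681.00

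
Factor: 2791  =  2791^1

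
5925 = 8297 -2372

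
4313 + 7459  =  11772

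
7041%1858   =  1467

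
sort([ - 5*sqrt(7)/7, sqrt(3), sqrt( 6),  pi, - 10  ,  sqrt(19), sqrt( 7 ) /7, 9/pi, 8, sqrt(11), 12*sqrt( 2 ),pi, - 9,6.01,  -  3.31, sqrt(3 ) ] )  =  [-10, - 9, - 3.31,  -  5 * sqrt(7)/7, sqrt(7)/7, sqrt(3 ), sqrt( 3),sqrt( 6 ), 9/pi, pi, pi , sqrt(11), sqrt(19 ), 6.01, 8, 12 * sqrt(2) ]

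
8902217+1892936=10795153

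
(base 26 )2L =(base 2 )1001001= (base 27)2j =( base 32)29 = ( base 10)73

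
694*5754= 3993276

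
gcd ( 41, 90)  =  1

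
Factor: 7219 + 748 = 31^1 * 257^1 = 7967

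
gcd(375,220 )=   5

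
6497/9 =6497/9 = 721.89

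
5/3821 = 5/3821 = 0.00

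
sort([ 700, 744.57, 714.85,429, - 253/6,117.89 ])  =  [ - 253/6, 117.89,  429,700 , 714.85, 744.57 ]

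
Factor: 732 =2^2*3^1*61^1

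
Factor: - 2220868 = -2^2*13^1*42709^1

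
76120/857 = 76120/857 = 88.82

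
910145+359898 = 1270043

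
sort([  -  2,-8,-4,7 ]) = [ - 8, - 4,-2,7]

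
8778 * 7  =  61446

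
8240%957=584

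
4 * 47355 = 189420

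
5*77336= 386680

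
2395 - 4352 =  - 1957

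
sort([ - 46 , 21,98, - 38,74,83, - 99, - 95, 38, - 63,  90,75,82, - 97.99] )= [ - 99, - 97.99, - 95, - 63, - 46, - 38,21,38,74,75, 82, 83,90,98]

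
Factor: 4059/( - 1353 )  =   - 3 =- 3^1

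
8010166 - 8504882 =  - 494716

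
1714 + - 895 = 819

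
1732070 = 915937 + 816133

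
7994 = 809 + 7185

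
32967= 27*1221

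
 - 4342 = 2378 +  - 6720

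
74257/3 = 24752 + 1/3 = 24752.33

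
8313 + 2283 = 10596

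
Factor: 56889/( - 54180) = - 21/20 = - 2^( -2 )*3^1*5^( - 1) * 7^1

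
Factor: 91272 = 2^3 * 3^1 * 3803^1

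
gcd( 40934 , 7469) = 97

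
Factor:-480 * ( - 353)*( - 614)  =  -104036160 = - 2^6 * 3^1*5^1* 307^1 * 353^1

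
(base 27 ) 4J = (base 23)5C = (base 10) 127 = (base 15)87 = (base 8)177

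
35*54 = 1890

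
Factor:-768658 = -2^1*11^1*34939^1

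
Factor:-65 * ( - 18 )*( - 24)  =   - 2^4*3^3 * 5^1 * 13^1= - 28080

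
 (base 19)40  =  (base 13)5B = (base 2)1001100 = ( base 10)76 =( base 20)3g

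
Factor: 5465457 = 3^2*79^1 * 7687^1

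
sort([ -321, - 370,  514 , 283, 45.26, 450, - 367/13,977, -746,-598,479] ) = [ - 746, - 598, - 370,-321,-367/13 , 45.26, 283,  450,  479, 514 , 977 ]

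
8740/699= 12 + 352/699  =  12.50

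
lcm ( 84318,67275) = 6323850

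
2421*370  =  895770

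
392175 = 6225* 63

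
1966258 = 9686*203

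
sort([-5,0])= [ - 5,  0]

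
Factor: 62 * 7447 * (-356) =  - 2^3 * 11^1*31^1 * 89^1*677^1 = -164370184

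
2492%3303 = 2492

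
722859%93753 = 66588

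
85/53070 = 17/10614 = 0.00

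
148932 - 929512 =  - 780580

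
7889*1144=9025016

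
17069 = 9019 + 8050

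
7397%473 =302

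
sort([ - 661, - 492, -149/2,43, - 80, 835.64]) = [ - 661, - 492, - 80, - 149/2,43, 835.64 ] 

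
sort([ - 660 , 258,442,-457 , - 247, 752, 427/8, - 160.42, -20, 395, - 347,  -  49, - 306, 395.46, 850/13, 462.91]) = [-660, - 457,- 347, - 306,- 247, - 160.42, - 49, - 20,427/8,850/13,258,395, 395.46, 442, 462.91,752 ] 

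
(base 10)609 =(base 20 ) 1A9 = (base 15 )2a9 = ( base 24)119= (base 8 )1141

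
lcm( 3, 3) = 3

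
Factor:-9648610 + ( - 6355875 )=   -  5^1*7^1 * 457271^1 = -16004485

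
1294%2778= 1294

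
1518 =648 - -870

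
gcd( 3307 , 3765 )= 1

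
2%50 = 2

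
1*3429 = 3429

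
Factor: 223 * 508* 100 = 2^4*5^2*127^1 * 223^1 = 11328400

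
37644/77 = 488 + 68/77 = 488.88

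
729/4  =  729/4=182.25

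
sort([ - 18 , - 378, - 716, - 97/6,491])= [ - 716, - 378, - 18, - 97/6, 491]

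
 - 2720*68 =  - 184960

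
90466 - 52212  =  38254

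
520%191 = 138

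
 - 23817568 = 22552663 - 46370231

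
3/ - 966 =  - 1 + 321/322= - 0.00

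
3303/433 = 7 + 272/433 = 7.63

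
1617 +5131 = 6748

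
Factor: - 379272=-2^3 * 3^1 * 15803^1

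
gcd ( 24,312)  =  24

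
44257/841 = 44257/841 = 52.62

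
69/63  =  1 + 2/21 = 1.10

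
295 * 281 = 82895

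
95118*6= 570708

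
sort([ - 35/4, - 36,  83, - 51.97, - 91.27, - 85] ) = [  -  91.27, - 85, - 51.97 , - 36,-35/4, 83]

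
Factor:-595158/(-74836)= 843/106 = 2^( - 1 )*3^1*53^( - 1)*281^1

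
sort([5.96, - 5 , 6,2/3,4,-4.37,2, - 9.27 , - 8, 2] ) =[ - 9.27, - 8,  -  5,-4.37,2/3,2,2, 4,5.96, 6]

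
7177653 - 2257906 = 4919747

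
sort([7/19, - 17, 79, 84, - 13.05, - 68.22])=[ - 68.22, - 17, - 13.05 , 7/19,79,84 ] 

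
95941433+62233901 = 158175334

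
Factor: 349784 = 2^3*23^1*1901^1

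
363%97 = 72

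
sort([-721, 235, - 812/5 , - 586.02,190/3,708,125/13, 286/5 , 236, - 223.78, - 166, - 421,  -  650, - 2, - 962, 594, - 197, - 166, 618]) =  [ - 962, - 721, - 650, - 586.02, - 421, - 223.78, - 197, - 166 , - 166,  -  812/5,- 2, 125/13, 286/5,  190/3, 235, 236, 594, 618, 708]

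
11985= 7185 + 4800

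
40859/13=3143 =3143.00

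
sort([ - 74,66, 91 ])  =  [ - 74,66,91 ] 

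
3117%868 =513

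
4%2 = 0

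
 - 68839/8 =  - 68839/8= - 8604.88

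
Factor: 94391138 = 2^1*181^1*239^1*1091^1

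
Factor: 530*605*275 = 2^1*5^4*11^3*53^1= 88178750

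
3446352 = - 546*( -6312 )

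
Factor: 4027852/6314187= 2^2*3^ ( - 1 )*11^( - 1)*23^1*43781^1*191339^( - 1)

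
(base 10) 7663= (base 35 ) 68X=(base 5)221123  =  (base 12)4527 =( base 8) 16757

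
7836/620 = 12 + 99/155 = 12.64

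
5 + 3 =8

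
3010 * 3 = 9030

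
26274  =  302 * 87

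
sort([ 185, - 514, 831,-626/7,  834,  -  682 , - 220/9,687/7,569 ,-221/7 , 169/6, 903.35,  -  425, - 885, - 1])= [ - 885, - 682, - 514, - 425, - 626/7, - 221/7 , - 220/9,-1, 169/6,687/7,185,569,831,834 , 903.35 ]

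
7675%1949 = 1828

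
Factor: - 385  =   - 5^1 * 7^1*11^1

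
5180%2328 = 524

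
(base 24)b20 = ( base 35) 57E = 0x18f0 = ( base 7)24420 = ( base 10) 6384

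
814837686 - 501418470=313419216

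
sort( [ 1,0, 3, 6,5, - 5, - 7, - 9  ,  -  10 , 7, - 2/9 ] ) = [ - 10, - 9, - 7,-5, - 2/9,0, 1, 3,5,6 , 7 ]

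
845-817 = 28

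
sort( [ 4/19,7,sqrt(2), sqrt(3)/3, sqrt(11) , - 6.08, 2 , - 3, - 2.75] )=[-6.08, - 3,-2.75, 4/19 , sqrt( 3 ) /3, sqrt ( 2 ),  2,sqrt( 11 ),7]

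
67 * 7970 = 533990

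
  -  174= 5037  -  5211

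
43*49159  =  2113837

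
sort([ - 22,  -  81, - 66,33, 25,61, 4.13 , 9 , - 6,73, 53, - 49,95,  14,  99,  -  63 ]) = [-81,  -  66,-63, - 49 , - 22, - 6,4.13,9, 14,25,  33, 53, 61,73,95,  99 ] 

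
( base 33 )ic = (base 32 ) iu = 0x25E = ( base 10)606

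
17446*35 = 610610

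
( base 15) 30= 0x2d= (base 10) 45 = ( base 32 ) 1d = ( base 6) 113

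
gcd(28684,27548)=284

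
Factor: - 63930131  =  -139^1*  459929^1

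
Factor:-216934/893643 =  - 2^1*3^ ( - 1)*79^1*1373^1*297881^( - 1)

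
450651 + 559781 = 1010432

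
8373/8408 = 8373/8408 = 1.00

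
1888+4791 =6679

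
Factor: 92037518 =2^1*46018759^1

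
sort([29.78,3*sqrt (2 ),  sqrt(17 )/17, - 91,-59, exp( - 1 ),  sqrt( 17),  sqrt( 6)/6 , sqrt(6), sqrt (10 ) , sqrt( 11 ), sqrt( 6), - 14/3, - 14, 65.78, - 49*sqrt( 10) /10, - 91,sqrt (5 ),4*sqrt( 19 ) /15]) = [ - 91, - 91, - 59, - 49*sqrt(10 ) /10 , - 14,-14/3, sqrt( 17 ) /17,exp( - 1 ) , sqrt( 6 )/6, 4*sqrt( 19) /15,sqrt( 5)  ,  sqrt( 6) , sqrt (6 ) , sqrt ( 10 ),sqrt( 11), sqrt( 17), 3*sqrt( 2), 29.78, 65.78] 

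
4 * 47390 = 189560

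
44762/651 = 44762/651 = 68.76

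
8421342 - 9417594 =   -  996252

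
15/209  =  15/209 = 0.07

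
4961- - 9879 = 14840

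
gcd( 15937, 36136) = 1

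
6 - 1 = 5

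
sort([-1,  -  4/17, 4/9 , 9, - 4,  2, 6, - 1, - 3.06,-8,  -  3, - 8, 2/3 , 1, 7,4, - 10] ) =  [  -  10, - 8, - 8,  -  4, - 3.06, - 3, - 1, - 1, - 4/17, 4/9, 2/3, 1, 2, 4, 6,7, 9 ]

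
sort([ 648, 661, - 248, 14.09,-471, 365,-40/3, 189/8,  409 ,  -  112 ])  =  [ - 471,- 248,-112, - 40/3,  14.09,  189/8, 365, 409, 648,  661] 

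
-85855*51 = - 4378605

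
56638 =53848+2790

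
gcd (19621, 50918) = 7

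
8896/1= 8896 = 8896.00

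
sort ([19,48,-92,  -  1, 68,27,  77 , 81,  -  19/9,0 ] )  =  [ - 92,-19/9, - 1,0, 19,27,48,68,77, 81]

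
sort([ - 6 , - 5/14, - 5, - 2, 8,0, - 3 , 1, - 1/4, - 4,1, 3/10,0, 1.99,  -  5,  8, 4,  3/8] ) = [ - 6, - 5,  -  5, -4, - 3, - 2, - 5/14,-1/4, 0,0, 3/10,3/8,1, 1, 1.99 , 4,8, 8] 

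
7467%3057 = 1353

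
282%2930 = 282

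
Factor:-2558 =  - 2^1*1279^1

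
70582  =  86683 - 16101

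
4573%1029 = 457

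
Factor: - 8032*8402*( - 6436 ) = 434332584704 = 2^8 * 251^1*1609^1 * 4201^1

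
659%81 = 11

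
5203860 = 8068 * 645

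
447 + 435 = 882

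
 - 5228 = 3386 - 8614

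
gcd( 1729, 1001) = 91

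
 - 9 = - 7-2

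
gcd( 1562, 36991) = 71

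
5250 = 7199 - 1949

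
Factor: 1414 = 2^1*7^1*101^1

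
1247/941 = 1 + 306/941 = 1.33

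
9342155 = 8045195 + 1296960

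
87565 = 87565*1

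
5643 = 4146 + 1497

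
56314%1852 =754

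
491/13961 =491/13961 = 0.04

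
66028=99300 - 33272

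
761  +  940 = 1701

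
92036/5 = 18407 + 1/5 = 18407.20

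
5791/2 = 2895 + 1/2 = 2895.50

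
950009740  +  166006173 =1116015913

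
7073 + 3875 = 10948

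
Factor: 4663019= 4663019^1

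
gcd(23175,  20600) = 2575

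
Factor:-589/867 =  - 3^( - 1)*17^( - 2)*19^1*31^1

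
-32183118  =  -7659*4202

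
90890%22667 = 222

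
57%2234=57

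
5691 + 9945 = 15636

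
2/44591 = 2/44591 = 0.00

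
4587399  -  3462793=1124606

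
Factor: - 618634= - 2^1*309317^1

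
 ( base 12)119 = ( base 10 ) 165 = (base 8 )245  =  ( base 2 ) 10100101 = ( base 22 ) 7b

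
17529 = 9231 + 8298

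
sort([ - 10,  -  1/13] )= [ - 10, - 1/13]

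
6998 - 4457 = 2541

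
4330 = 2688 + 1642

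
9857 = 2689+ 7168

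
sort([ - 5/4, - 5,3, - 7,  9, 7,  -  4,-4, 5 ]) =[ - 7,-5, - 4, - 4,  -  5/4 , 3, 5,7,  9]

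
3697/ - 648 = -3697/648 = -5.71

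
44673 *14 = 625422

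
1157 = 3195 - 2038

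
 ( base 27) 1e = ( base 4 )221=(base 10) 41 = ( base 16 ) 29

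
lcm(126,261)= 3654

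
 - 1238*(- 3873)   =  4794774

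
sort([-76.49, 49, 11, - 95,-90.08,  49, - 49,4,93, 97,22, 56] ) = [  -  95, - 90.08, - 76.49, - 49, 4, 11,22,49,49,56, 93, 97 ]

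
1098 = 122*9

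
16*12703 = 203248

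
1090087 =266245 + 823842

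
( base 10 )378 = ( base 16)17A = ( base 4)11322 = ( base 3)112000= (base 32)bq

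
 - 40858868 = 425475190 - 466334058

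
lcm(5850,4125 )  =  321750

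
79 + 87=166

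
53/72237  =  53/72237 =0.00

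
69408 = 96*723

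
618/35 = 17 + 23/35= 17.66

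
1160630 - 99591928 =-98431298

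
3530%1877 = 1653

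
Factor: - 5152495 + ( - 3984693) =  - 9137188 = - 2^2*31^2*2377^1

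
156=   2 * 78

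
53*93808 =4971824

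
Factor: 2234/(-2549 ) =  - 2^1* 1117^1 * 2549^ ( - 1)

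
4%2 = 0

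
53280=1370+51910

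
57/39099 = 19/13033 = 0.00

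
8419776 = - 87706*( - 96) 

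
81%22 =15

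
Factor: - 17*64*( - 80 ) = 2^10 * 5^1 * 17^1 = 87040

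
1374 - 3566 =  - 2192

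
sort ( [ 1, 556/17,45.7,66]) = [ 1,556/17, 45.7,66]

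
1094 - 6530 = -5436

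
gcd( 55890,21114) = 1242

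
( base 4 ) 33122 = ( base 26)1bo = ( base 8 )1732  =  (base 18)30E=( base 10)986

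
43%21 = 1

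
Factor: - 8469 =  - 3^2*941^1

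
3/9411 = 1/3137 = 0.00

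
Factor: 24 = 2^3*3^1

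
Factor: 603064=2^3*7^1*11^2*89^1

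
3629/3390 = 1 + 239/3390 = 1.07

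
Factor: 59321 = 137^1*433^1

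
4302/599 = 7 + 109/599 = 7.18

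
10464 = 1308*8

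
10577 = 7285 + 3292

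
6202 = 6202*1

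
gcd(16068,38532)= 156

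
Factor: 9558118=2^1*59^1*81001^1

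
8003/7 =8003/7=1143.29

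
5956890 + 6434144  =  12391034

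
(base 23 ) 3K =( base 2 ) 1011001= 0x59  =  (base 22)41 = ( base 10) 89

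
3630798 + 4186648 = 7817446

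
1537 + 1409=2946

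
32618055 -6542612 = 26075443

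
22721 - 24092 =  - 1371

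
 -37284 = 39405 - 76689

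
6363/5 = 6363/5 = 1272.60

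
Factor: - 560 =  - 2^4*5^1*7^1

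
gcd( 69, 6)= 3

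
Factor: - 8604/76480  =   - 2^( - 4 )*3^2 * 5^ ( - 1)= - 9/80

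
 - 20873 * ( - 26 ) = 542698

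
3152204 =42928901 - 39776697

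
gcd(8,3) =1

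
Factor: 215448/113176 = 3^1*7^ ( - 1)*43^( - 1) * 191^1  =  573/301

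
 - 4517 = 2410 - 6927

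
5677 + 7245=12922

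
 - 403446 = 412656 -816102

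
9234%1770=384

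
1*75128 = 75128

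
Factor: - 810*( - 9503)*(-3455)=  - 2^1*3^4*5^2*13^1*17^1 * 43^1*691^1 = - 26594620650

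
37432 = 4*9358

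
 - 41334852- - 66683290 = 25348438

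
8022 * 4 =32088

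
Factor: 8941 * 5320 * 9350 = 2^4*5^3 * 7^1*11^1 * 17^1 * 19^1*8941^1 = 444743222000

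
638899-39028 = 599871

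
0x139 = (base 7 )625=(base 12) 221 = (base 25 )CD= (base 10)313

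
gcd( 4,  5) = 1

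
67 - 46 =21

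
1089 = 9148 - 8059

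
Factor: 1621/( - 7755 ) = - 3^( - 1)*5^( - 1)*11^(-1)*47^( - 1)*1621^1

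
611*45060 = 27531660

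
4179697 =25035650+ -20855953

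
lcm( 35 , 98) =490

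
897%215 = 37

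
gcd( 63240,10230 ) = 930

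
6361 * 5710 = 36321310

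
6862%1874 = 1240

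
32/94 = 16/47 = 0.34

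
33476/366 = 91 + 85/183  =  91.46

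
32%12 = 8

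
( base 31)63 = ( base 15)c9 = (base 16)bd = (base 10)189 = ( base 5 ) 1224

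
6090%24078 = 6090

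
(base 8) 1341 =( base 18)24h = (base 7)2102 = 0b1011100001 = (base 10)737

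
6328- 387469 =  - 381141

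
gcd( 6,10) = 2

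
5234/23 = 5234/23 = 227.57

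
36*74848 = 2694528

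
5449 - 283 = 5166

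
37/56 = 37/56 = 0.66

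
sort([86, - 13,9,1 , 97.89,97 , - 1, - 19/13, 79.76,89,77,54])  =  [  -  13, - 19/13, - 1,1,9,54,77, 79.76, 86,89,97,97.89]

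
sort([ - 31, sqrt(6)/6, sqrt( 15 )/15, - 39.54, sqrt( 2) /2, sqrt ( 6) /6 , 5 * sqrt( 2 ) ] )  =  [  -  39.54,  -  31, sqrt( 15 ) /15,sqrt( 6) /6, sqrt( 6)/6, sqrt( 2)/2,5* sqrt( 2)]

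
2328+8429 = 10757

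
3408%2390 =1018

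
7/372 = 7/372 = 0.02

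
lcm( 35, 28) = 140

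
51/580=51/580 = 0.09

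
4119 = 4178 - 59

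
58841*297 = 17475777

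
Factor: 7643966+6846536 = 14490502  =  2^1*13^1*19^1 * 29333^1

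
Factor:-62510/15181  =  -70/17 =- 2^1*5^1 * 7^1*17^(-1)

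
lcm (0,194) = 0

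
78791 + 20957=99748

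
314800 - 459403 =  - 144603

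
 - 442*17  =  -7514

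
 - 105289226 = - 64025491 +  - 41263735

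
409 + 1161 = 1570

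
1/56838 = 1/56838 =0.00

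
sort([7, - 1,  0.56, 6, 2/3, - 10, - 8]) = [ - 10 ,  -  8, - 1,0.56,2/3,6, 7 ] 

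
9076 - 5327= 3749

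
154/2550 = 77/1275 = 0.06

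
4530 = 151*30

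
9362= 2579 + 6783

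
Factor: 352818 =2^1*3^2*17^1*1153^1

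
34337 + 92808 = 127145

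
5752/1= 5752= 5752.00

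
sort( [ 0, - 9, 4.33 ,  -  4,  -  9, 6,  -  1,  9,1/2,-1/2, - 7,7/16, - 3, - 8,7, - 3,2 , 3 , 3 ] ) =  [-9, - 9,  -  8 , - 7 ,  -  4,  -  3, - 3 , - 1  , - 1/2, 0, 7/16,1/2,2, 3,3,4.33, 6, 7,  9]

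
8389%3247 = 1895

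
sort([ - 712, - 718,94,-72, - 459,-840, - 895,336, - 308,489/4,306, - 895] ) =[ - 895,  -  895, - 840, - 718, - 712,-459, - 308, - 72, 94,489/4, 306,336 ] 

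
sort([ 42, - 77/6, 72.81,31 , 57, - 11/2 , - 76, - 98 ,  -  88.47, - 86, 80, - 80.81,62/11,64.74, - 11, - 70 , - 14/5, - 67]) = [ - 98,-88.47 ,- 86, - 80.81, - 76,  -  70, - 67, - 77/6,-11, - 11/2,- 14/5, 62/11, 31, 42, 57, 64.74, 72.81,80 ]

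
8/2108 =2/527 = 0.00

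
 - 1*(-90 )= 90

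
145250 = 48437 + 96813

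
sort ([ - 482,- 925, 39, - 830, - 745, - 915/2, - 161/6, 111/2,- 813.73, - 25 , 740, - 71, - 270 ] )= [ - 925,-830  , - 813.73, - 745, - 482 ,-915/2, - 270, - 71, - 161/6 , - 25, 39 , 111/2 , 740 ] 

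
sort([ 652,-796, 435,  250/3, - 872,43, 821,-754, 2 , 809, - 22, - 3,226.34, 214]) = [ - 872, - 796 , - 754, - 22, - 3, 2, 43,250/3, 214, 226.34, 435, 652, 809,821]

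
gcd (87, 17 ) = 1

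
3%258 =3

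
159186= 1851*86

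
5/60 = 1/12 = 0.08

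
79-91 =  - 12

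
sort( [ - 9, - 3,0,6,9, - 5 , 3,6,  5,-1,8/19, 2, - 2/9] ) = [-9, - 5, - 3, - 1,-2/9,0, 8/19, 2, 3, 5,6,6,  9 ] 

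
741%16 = 5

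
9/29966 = 9/29966= 0.00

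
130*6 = 780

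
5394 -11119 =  - 5725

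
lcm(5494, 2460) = 164820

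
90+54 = 144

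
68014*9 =612126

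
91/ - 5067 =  -91/5067 = -0.02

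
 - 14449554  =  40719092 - 55168646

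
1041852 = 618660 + 423192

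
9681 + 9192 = 18873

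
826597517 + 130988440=957585957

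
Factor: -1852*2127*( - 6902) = 2^3*3^1*7^1 * 17^1 *29^1*463^1*709^1 = 27188386008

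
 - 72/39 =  - 24/13=- 1.85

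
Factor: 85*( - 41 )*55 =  - 191675 = - 5^2*11^1*17^1 * 41^1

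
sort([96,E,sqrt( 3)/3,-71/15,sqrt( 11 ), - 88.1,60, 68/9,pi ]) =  [- 88.1, - 71/15,sqrt(3 )/3,E,pi,sqrt( 11 ), 68/9,60 , 96 ]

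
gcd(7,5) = 1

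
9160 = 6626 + 2534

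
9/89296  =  9/89296 = 0.00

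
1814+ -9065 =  - 7251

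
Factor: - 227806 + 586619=7^1 * 13^1*3943^1 = 358813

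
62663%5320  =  4143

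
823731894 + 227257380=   1050989274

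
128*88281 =11299968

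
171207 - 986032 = - 814825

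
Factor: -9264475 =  - 5^2*11^1*59^1*571^1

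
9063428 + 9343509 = 18406937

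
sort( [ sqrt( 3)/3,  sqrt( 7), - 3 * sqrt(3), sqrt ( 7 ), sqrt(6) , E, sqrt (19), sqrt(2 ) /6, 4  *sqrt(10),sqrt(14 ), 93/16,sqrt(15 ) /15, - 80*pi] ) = [ - 80 * pi, - 3*sqrt (3), sqrt ( 2 ) /6, sqrt (15 )/15,sqrt ( 3)/3, sqrt (6 ),  sqrt( 7 ), sqrt(7), E, sqrt(14) , sqrt(19),93/16,4  *  sqrt( 10)] 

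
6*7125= 42750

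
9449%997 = 476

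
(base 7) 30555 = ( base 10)7488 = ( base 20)ie8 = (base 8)16500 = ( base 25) BOD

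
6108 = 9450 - 3342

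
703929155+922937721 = 1626866876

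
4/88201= 4/88201= 0.00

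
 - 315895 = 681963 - 997858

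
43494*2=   86988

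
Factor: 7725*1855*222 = 2^1*3^2*5^3*7^1*37^1 *53^1*103^1 = 3181232250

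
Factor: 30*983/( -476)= - 2^( - 1 ) *3^1*5^1*  7^ ( - 1 )*17^( - 1 )*983^1 =-14745/238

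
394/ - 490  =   -1+48/245 = -0.80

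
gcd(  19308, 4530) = 6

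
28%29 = 28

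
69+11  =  80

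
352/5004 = 88/1251 = 0.07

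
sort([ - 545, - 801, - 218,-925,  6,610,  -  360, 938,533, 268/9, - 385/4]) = [ - 925, - 801 ,  -  545, - 360, - 218,- 385/4,6,268/9,533,  610, 938 ] 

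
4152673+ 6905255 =11057928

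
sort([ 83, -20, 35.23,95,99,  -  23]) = [ - 23, - 20 , 35.23,83 , 95, 99 ] 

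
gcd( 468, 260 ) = 52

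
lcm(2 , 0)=0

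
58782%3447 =183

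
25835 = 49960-24125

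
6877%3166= 545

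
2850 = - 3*( - 950 )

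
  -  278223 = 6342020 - 6620243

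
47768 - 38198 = 9570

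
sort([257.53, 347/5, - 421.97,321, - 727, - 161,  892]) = [ - 727 , - 421.97,-161,347/5, 257.53,321,892]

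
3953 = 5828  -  1875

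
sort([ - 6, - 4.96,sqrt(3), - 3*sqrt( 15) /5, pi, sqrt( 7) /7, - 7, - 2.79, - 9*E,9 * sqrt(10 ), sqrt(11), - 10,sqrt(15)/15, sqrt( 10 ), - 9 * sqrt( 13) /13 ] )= [  -  9* E,- 10, - 7, - 6, - 4.96, - 2.79, - 9*sqrt( 13) /13,-3 * sqrt(15)/5,sqrt(15)/15,  sqrt(7) /7,sqrt( 3),pi,sqrt(10),sqrt (11),9*sqrt( 10)] 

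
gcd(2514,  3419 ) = 1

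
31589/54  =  584 + 53/54 = 584.98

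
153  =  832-679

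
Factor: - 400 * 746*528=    - 157555200  =  -2^9 * 3^1*5^2*11^1*373^1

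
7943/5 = 7943/5=1588.60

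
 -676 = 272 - 948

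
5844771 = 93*62847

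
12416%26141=12416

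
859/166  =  5 + 29/166 = 5.17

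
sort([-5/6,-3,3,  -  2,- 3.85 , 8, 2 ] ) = [ - 3.85, - 3,- 2, - 5/6,2,3 , 8 ]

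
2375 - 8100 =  - 5725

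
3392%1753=1639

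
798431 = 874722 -76291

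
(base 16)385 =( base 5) 12101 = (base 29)122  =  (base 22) 1IL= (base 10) 901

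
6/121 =6/121=0.05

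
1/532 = 1/532= 0.00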